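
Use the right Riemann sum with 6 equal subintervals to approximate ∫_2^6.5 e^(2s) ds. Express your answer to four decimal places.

427058.7921

Δs = (6.5 − 2)/6 = 0.75.
Right endpoints: 2.75, 3.5, 4.25, 5, 5.75, 6.5.
f(2.75) ≈ 244.6919, f(3.5) ≈ 1096.6332, f(4.25) ≈ 4914.7688, f(5) ≈ 22026.4658, f(5.75) ≈ 98715.7710, f(6.5) ≈ 442413.3920.
Sum = Δs · [f(2.75) + f(3.5) + f(4.25) + ...].
Sum ≈ 427058.7921.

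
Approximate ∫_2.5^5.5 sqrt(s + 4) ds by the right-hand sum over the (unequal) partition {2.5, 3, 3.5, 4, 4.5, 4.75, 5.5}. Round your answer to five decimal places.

Subinterval widths: 0.5, 0.5, 0.5, 0.5, 0.25, 0.75.
Right endpoints: 3, 3.5, 4, 4.5, 4.75, 5.5.
f(3) ≈ 2.64575, f(3.5) ≈ 2.73861, f(4) ≈ 2.82843, f(4.5) ≈ 2.91548, f(4.75) ≈ 2.95804, f(5.5) ≈ 3.08221.
Sum = Σ Δs_i · f(s_i).
Sum ≈ 8.61530.

8.61530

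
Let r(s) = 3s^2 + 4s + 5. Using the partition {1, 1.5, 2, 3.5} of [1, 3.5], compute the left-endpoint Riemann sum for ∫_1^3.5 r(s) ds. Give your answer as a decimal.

52.375

Subinterval widths: 0.5, 0.5, 1.5.
Left endpoints: 1, 1.5, 2.
r(1) = 12, r(1.5) = 17.75, r(2) = 25.
Sum = Σ Δs_i · r(s_i).
Sum = 52.375.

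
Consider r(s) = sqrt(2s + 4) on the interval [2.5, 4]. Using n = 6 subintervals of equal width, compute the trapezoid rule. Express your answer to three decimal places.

Δs = (4 − 2.5)/6 = 0.25.
r(2.5) ≈ 3.000, r(2.75) ≈ 3.082, r(3) ≈ 3.162, r(3.25) ≈ 3.240, r(3.5) ≈ 3.317, r(3.75) ≈ 3.391, r(4) ≈ 3.464.
T_6 = (Δs/2)·[r(s_0) + 2r(s_1) + ... + 2r(s_{5}) + r(s_6)].
Sum ≈ 4.856.

4.856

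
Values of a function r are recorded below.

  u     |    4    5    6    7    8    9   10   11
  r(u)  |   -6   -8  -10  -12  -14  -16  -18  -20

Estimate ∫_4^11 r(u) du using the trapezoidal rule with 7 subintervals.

-91

Δu = 1.
T_7 = (1/2)·[(-6) + 2·(-8) + 2·(-10) + 2·(-12) + 2·(-14) + 2·(-16) + 2·(-18) + (-20)] = -91.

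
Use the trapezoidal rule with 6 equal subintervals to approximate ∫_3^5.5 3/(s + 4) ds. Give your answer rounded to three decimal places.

Δs = (5.5 − 3)/6 = 5/12.
f(3) = 3/7, f(41/12) = 36/89, f(23/6) = 18/47, f(4.25) = 4/11, f(14/3) = 9/26, f(61/12) = 36/109, f(5.5) = 6/19.
T_6 = (Δs/2)·[f(s_0) + 2f(s_1) + ... + 2f(s_{5}) + f(s_6)].
Sum ≈ 0.917.

0.917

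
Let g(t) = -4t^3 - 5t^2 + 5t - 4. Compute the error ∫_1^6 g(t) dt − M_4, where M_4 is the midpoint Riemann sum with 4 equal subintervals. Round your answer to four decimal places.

-30.5990

Exact integral: ∫_1^6 g(t) dt ≈ -1585.833333.
M_4 = -1555.234375.
Error ≈ -1585.833333 − (-1555.234375) ≈ -30.5990.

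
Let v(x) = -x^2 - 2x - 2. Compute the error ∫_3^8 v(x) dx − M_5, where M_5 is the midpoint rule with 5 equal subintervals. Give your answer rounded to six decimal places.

-0.416667

Exact integral: ∫_3^8 v(x) dx ≈ -226.66666667.
M_5 = -226.25.
Error ≈ -226.66666667 − (-226.25) ≈ -0.416667.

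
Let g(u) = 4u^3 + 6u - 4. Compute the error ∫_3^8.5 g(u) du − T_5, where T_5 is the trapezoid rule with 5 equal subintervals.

-76.5325

Exact integral: ∫_3^8.5 g(u) du = 5306.8125.
T_5 = 5383.345.
Error = 5306.8125 − 5383.345 = -76.5325.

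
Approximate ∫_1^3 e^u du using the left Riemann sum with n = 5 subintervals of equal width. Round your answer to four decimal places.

Δu = (3 − 1)/5 = 0.4.
Left endpoints: 1, 1.4, 1.8, 2.2, 2.6.
f(1) ≈ 2.7183, f(1.4) ≈ 4.0552, f(1.8) ≈ 6.0496, f(2.2) ≈ 9.0250, f(2.6) ≈ 13.4637.
Sum = Δu · [f(1) + f(1.4) + f(1.8) + f(2.2) + f(2.6)].
Sum ≈ 14.1248.

14.1248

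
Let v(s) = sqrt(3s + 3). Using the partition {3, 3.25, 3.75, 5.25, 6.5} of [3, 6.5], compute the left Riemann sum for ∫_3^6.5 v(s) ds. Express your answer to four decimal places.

Subinterval widths: 0.25, 0.5, 1.5, 1.25.
Left endpoints: 3, 3.25, 3.75, 5.25.
v(3) ≈ 3.4641, v(3.25) ≈ 3.5707, v(3.75) ≈ 3.7749, v(5.25) ≈ 4.3301.
Sum = Σ Δs_i · v(s_i).
Sum ≈ 13.7264.

13.7264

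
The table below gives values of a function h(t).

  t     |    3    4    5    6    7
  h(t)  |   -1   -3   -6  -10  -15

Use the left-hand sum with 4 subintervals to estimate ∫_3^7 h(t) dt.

Δt = 1.
Sum = 1·[(-1) + (-3) + (-6) + (-10)] = -20.

-20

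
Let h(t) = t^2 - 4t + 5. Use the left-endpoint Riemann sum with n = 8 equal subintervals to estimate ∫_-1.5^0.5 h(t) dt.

16.4375

Δt = (0.5 − (-1.5))/8 = 0.25.
Left endpoints: -1.5, -1.25, -1, -0.75, -0.5, -0.25, 0, 0.25.
h(-1.5) = 13.25, h(-1.25) = 11.5625, h(-1) = 10, h(-0.75) = 8.5625, h(-0.5) = 7.25, h(-0.25) = 6.0625, h(0) = 5, h(0.25) = 4.0625.
Sum = Δt · [h(-1.5) + h(-1.25) + h(-1) + ...].
Sum = 16.4375.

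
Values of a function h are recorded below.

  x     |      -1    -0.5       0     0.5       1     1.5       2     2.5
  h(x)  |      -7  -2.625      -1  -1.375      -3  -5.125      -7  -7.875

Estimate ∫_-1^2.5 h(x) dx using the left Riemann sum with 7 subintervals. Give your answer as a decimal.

-13.5625

Δx = 0.5.
Sum = 0.5·[(-7) + (-2.625) + (-1) + (-1.375) + (-3) + (-5.125) + (-7)] = -13.5625.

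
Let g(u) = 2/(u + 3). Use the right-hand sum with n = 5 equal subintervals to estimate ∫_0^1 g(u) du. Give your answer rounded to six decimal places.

0.559021

Δu = (1 − 0)/5 = 0.2.
Right endpoints: 0.2, 0.4, 0.6, 0.8, 1.
g(0.2) = 0.625, g(0.4) = 10/17, g(0.6) = 5/9, g(0.8) = 10/19, g(1) = 0.5.
Sum = Δu · [g(0.2) + g(0.4) + g(0.6) + g(0.8) + g(1)].
Sum ≈ 0.559021.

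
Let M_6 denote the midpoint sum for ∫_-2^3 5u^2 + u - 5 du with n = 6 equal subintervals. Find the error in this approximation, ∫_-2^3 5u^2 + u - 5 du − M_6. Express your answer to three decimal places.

Exact integral: ∫_-2^3 f(u) du ≈ 35.83333.
M_6 ≈ 34.38657.
Error ≈ 35.83333 − 34.38657 ≈ 1.447.

1.447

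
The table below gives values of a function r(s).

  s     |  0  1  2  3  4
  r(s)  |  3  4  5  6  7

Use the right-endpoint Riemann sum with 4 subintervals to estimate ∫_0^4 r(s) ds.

Δs = 1.
Sum = 1·[4 + 5 + 6 + 7] = 22.

22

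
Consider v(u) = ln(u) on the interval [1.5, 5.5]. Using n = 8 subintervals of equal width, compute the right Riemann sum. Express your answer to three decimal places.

Δu = (5.5 − 1.5)/8 = 0.5.
Right endpoints: 2, 2.5, 3, 3.5, 4, 4.5, 5, 5.5.
v(2) ≈ 0.693, v(2.5) ≈ 0.916, v(3) ≈ 1.099, v(3.5) ≈ 1.253, v(4) ≈ 1.386, v(4.5) ≈ 1.504, v(5) ≈ 1.609, v(5.5) ≈ 1.705.
Sum = Δu · [v(2) + v(2.5) + v(3) + ...].
Sum ≈ 5.083.

5.083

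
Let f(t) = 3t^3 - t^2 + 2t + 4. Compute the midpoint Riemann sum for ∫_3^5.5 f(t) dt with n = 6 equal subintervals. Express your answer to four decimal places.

608.9912

Δt = (5.5 − 3)/6 = 5/12.
Midpoints: 77/24, 3.625, 97/24, 107/24, 4.875, 127/24.
f(77/24) = 50789/512, f(3.625) = 72199/512, f(97/24) = 893081/4608, f(107/24) = 397657/1536, f(4.875) = 172829/512, f(127/24) = 1986551/4608.
Sum = Δt · [f(77/24) + f(3.625) + f(97/24) + ...].
Sum ≈ 608.9912.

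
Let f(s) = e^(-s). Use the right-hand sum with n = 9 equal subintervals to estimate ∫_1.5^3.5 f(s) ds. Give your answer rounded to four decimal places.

0.1723

Δs = (3.5 − 1.5)/9 = 2/9.
Right endpoints: 31/18, 35/18, 13/6, 43/18, 47/18, 17/6, 55/18, 59/18, 3.5.
f(31/18) ≈ 0.1787, f(35/18) ≈ 0.1431, f(13/6) ≈ 0.1146, f(43/18) ≈ 0.0917, f(47/18) ≈ 0.0735, f(17/6) ≈ 0.0588, f(55/18) ≈ 0.0471, f(59/18) ≈ 0.0377, f(3.5) ≈ 0.0302.
Sum = Δs · [f(31/18) + f(35/18) + f(13/6) + ...].
Sum ≈ 0.1723.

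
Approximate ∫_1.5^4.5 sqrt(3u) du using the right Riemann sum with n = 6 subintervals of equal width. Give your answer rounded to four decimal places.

Δu = (4.5 − 1.5)/6 = 0.5.
Right endpoints: 2, 2.5, 3, 3.5, 4, 4.5.
f(2) ≈ 2.4495, f(2.5) ≈ 2.7386, f(3) ≈ 3.0000, f(3.5) ≈ 3.2404, f(4) ≈ 3.4641, f(4.5) ≈ 3.6742.
Sum = Δu · [f(2) + f(2.5) + f(3) + ...].
Sum ≈ 9.2834.

9.2834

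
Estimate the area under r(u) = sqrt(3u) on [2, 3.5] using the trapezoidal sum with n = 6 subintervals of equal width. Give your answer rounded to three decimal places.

Δu = (3.5 − 2)/6 = 0.25.
r(2) ≈ 2.449, r(2.25) ≈ 2.598, r(2.5) ≈ 2.739, r(2.75) ≈ 2.872, r(3) ≈ 3.000, r(3.25) ≈ 3.122, r(3.5) ≈ 3.240.
T_6 = (Δu/2)·[r(u_0) + 2r(u_1) + ... + 2r(u_{5}) + r(u_6)].
Sum ≈ 4.294.

4.294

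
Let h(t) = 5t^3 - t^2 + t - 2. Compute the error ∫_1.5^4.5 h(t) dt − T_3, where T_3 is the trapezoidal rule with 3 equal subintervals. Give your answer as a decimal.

Exact integral: ∫_1.5^4.5 h(t) dt = 480.
T_3 = 502.
Error = 480 − 502 = -22.

-22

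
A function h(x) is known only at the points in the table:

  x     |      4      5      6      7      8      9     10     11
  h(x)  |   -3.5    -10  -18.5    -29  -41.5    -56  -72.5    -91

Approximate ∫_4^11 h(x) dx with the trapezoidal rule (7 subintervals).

-274.75

Δx = 1.
T_7 = (1/2)·[(-3.5) + 2·(-10) + 2·(-18.5) + 2·(-29) + 2·(-41.5) + 2·(-56) + 2·(-72.5) + (-91)] = -274.75.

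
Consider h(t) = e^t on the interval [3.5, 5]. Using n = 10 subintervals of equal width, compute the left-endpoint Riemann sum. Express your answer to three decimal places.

106.866

Δt = (5 − 3.5)/10 = 0.15.
Left endpoints: 3.5, 3.65, 3.8, 3.95, 4.1, 4.25, 4.4, 4.55, 4.7, 4.85.
h(3.5) ≈ 33.115, h(3.65) ≈ 38.475, h(3.8) ≈ 44.701, h(3.95) ≈ 51.935, h(4.1) ≈ 60.340, h(4.25) ≈ 70.105, h(4.4) ≈ 81.451, h(4.55) ≈ 94.632, h(4.7) ≈ 109.947, h(4.85) ≈ 127.740.
Sum = Δt · [h(3.5) + h(3.65) + h(3.8) + ...].
Sum ≈ 106.866.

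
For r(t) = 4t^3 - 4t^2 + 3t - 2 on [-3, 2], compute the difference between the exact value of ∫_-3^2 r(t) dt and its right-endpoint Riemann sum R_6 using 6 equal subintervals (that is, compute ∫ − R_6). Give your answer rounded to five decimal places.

Exact integral: ∫_-3^2 r(t) dt ≈ -129.1666667.
R_6 ≈ -62.0370370.
Error ≈ -129.1666667 − (-62.0370370) ≈ -67.12963.

-67.12963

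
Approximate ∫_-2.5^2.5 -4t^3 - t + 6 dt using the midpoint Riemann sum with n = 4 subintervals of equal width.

30

Δt = (2.5 − (-2.5))/4 = 1.25.
Midpoints: -1.875, -0.625, 0.625, 1.875.
f(-1.875) = 34.2421875, f(-0.625) = 7.6015625, f(0.625) = 4.3984375, f(1.875) = -22.2421875.
Sum = Δt · [f(-1.875) + f(-0.625) + f(0.625) + f(1.875)].
Sum = 30.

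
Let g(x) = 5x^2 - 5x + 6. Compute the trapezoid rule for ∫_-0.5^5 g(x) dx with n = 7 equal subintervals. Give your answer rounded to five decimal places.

182.49617

Δx = (5 − (-0.5))/7 = 11/14.
g(-0.5) = 9.75, g(2/7) = 244/49, g(15/14) = 1251/196, g(13/7) = 684/49, g(37/14) = 5431/196, g(24/7) = 2334/49, g(59/14) = 14451/196, g(5) = 106.
T_7 = (Δx/2)·[g(x_0) + 2g(x_1) + ... + 2g(x_{6}) + g(x_7)].
Sum ≈ 182.49617.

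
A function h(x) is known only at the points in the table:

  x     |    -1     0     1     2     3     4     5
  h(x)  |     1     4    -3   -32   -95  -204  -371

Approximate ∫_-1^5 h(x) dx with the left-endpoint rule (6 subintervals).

Δx = 1.
Sum = 1·[1 + 4 + (-3) + (-32) + (-95) + (-204)] = -329.

-329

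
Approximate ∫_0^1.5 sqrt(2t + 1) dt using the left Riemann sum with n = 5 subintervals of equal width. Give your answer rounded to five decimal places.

2.17961

Δt = (1.5 − 0)/5 = 0.3.
Left endpoints: 0, 0.3, 0.6, 0.9, 1.2.
f(0) ≈ 1.00000, f(0.3) ≈ 1.26491, f(0.6) ≈ 1.48324, f(0.9) ≈ 1.67332, f(1.2) ≈ 1.84391.
Sum = Δt · [f(0) + f(0.3) + f(0.6) + f(0.9) + f(1.2)].
Sum ≈ 2.17961.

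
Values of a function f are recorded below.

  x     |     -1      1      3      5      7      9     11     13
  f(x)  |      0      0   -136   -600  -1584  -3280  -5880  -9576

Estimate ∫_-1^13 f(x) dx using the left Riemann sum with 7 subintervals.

-22960

Δx = 2.
Sum = 2·[0 + 0 + (-136) + (-600) + (-1584) + (-3280) + (-5880)] = -22960.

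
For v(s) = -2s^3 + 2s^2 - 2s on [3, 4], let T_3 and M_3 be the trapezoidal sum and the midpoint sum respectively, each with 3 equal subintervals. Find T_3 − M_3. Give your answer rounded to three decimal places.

-0.528

T_3 ≈ -70.18519.
M_3 ≈ -69.65741.
T_3 − M_3 ≈ -0.528.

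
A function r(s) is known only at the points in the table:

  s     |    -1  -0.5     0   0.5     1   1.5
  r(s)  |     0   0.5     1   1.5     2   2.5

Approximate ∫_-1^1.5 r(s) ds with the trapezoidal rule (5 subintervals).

3.125

Δs = 0.5.
T_5 = (0.5/2)·[0 + 2·0.5 + 2·1 + 2·1.5 + 2·2 + 2.5] = 3.125.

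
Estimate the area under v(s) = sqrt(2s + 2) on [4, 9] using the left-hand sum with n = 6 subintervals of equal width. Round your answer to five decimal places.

18.72219

Δs = (9 − 4)/6 = 5/6.
Left endpoints: 4, 29/6, 17/3, 6.5, 22/3, 49/6.
v(4) ≈ 3.16228, v(29/6) ≈ 3.41565, v(17/3) ≈ 3.65148, v(6.5) ≈ 3.87298, v(22/3) ≈ 4.08248, v(49/6) ≈ 4.28174.
Sum = Δs · [v(4) + v(29/6) + v(17/3) + ...].
Sum ≈ 18.72219.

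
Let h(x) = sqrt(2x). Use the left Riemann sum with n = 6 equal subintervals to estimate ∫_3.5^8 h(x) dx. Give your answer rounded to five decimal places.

14.64608

Δx = (8 − 3.5)/6 = 0.75.
Left endpoints: 3.5, 4.25, 5, 5.75, 6.5, 7.25.
h(3.5) ≈ 2.64575, h(4.25) ≈ 2.91548, h(5) ≈ 3.16228, h(5.75) ≈ 3.39116, h(6.5) ≈ 3.60555, h(7.25) ≈ 3.80789.
Sum = Δx · [h(3.5) + h(4.25) + h(5) + ...].
Sum ≈ 14.64608.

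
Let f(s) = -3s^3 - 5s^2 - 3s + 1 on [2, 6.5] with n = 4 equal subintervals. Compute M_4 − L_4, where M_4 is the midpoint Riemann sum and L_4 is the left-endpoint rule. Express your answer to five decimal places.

-503.52100

M_4 ≈ -1803.5200195.
L_4 ≈ -1299.9990234.
M_4 − L_4 ≈ -503.52100.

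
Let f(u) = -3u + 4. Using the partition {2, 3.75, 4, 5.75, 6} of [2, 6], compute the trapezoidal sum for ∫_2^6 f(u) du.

Subinterval widths: 1.75, 0.25, 1.75, 0.25.
f(2) = -2, f(3.75) = -7.25, f(4) = -8, f(5.75) = -13.25, f(6) = -14.
On each subinterval the trapezoid contributes (Δu_i/2)·[f(u_{i-1}) + f(u_i)].
Sum = -32.

-32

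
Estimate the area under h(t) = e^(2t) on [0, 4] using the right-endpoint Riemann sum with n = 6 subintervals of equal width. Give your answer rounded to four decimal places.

2697.7606

Δt = (4 − 0)/6 = 2/3.
Right endpoints: 2/3, 4/3, 2, 8/3, 10/3, 4.
h(2/3) ≈ 3.7937, h(4/3) ≈ 14.3919, h(2) ≈ 54.5982, h(8/3) ≈ 207.1272, h(10/3) ≈ 785.7720, h(4) ≈ 2980.9580.
Sum = Δt · [h(2/3) + h(4/3) + h(2) + ...].
Sum ≈ 2697.7606.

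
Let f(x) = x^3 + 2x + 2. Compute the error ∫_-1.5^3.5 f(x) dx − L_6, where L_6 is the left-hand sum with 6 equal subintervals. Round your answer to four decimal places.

Exact integral: ∫_-1.5^3.5 f(x) dx = 56.25.
L_6 ≈ 34.548611.
Error ≈ 56.25 − 34.548611 ≈ 21.7014.

21.7014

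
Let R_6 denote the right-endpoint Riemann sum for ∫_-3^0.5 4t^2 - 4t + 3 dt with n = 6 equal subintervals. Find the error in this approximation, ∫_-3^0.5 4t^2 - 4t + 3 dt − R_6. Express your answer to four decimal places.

13.4977

Exact integral: ∫_-3^0.5 f(t) dt ≈ 64.166667.
R_6 ≈ 50.668981.
Error ≈ 64.166667 − 50.668981 ≈ 13.4977.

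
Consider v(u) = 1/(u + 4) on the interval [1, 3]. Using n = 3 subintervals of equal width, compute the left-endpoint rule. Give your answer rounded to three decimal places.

0.356

Δu = (3 − 1)/3 = 2/3.
Left endpoints: 1, 5/3, 7/3.
v(1) = 0.2, v(5/3) = 3/17, v(7/3) = 3/19.
Sum = Δu · [v(1) + v(5/3) + v(7/3)].
Sum ≈ 0.356.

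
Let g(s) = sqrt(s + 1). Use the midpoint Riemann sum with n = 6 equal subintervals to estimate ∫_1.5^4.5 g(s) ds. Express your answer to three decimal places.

5.965

Δs = (4.5 − 1.5)/6 = 0.5.
Midpoints: 1.75, 2.25, 2.75, 3.25, 3.75, 4.25.
g(1.75) ≈ 1.658, g(2.25) ≈ 1.803, g(2.75) ≈ 1.936, g(3.25) ≈ 2.062, g(3.75) ≈ 2.179, g(4.25) ≈ 2.291.
Sum = Δs · [g(1.75) + g(2.25) + g(2.75) + ...].
Sum ≈ 5.965.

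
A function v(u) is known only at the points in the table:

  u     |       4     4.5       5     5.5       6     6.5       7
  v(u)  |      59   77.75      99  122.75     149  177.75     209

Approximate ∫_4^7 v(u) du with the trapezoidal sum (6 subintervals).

380.125

Δu = 0.5.
T_6 = (0.5/2)·[59 + 2·77.75 + 2·99 + 2·122.75 + 2·149 + 2·177.75 + 209] = 380.125.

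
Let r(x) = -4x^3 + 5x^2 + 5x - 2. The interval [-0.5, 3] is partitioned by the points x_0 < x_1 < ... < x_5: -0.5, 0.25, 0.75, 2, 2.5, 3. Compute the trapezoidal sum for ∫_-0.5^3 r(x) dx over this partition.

Subinterval widths: 0.75, 0.5, 1.25, 0.5, 0.5.
r(-0.5) = -2.75, r(0.25) = -0.5, r(0.75) = 2.875, r(2) = -4, r(2.5) = -20.75, r(3) = -50.
On each subinterval the trapezoid contributes (Δx_i/2)·[r(x_{i-1}) + r(x_i)].
Sum = -25.203125.

-25.203125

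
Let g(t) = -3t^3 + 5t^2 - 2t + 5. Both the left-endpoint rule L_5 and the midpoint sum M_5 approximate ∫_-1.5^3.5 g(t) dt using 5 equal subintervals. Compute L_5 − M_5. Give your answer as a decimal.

L_5 = 29.375.
M_5 = -15.
L_5 − M_5 = 44.375.

44.375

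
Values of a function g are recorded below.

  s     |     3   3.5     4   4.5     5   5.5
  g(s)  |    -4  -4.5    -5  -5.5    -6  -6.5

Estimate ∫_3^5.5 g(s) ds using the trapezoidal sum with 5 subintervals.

-13.125

Δs = 0.5.
T_5 = (0.5/2)·[(-4) + 2·(-4.5) + 2·(-5) + 2·(-5.5) + 2·(-6) + (-6.5)] = -13.125.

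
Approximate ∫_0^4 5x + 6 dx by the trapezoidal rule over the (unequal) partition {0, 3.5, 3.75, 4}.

Subinterval widths: 3.5, 0.25, 0.25.
f(0) = 6, f(3.5) = 23.5, f(3.75) = 24.75, f(4) = 26.
On each subinterval the trapezoid contributes (Δx_i/2)·[f(x_{i-1}) + f(x_i)].
Sum = 64.

64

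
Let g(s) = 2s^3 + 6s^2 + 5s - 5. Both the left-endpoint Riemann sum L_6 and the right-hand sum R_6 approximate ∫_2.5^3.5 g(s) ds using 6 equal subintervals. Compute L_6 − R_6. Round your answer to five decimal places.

L_6 ≈ 112.1527778.
R_6 ≈ 128.0694444.
L_6 − R_6 ≈ -15.91667.

-15.91667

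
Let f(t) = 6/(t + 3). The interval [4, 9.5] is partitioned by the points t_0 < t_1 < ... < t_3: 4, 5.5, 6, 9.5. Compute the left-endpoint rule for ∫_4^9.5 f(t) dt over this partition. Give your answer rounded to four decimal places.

3.9720

Subinterval widths: 1.5, 0.5, 3.5.
Left endpoints: 4, 5.5, 6.
f(4) = 6/7, f(5.5) = 12/17, f(6) = 2/3.
Sum = Σ Δt_i · f(t_i).
Sum ≈ 3.9720.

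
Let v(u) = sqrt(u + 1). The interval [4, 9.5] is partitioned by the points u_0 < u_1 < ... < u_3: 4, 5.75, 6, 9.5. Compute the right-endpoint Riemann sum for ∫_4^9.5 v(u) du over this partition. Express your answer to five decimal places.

16.54937

Subinterval widths: 1.75, 0.25, 3.5.
Right endpoints: 5.75, 6, 9.5.
v(5.75) ≈ 2.59808, v(6) ≈ 2.64575, v(9.5) ≈ 3.24037.
Sum = Σ Δu_i · v(u_i).
Sum ≈ 16.54937.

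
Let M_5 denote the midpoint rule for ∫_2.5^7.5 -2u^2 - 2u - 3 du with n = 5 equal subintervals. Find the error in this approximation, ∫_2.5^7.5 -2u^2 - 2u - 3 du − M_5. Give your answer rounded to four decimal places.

-0.8333

Exact integral: ∫_2.5^7.5 f(u) du ≈ -335.833333.
M_5 = -335.
Error ≈ -335.833333 − (-335) ≈ -0.8333.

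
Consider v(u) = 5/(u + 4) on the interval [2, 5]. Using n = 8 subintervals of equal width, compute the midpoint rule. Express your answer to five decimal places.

2.02687

Δu = (5 − 2)/8 = 0.375.
Midpoints: 2.1875, 2.5625, 2.9375, 3.3125, 3.6875, 4.0625, 4.4375, 4.8125.
v(2.1875) = 80/99, v(2.5625) = 16/21, v(2.9375) = 80/111, v(3.3125) = 80/117, v(3.6875) = 80/123, v(4.0625) = 80/129, v(4.4375) = 16/27, v(4.8125) = 80/141.
Sum = Δu · [v(2.1875) + v(2.5625) + v(2.9375) + ...].
Sum ≈ 2.02687.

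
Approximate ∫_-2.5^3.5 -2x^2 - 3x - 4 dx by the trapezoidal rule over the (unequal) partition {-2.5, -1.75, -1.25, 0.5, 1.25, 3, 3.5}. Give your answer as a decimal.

Subinterval widths: 0.75, 0.5, 1.75, 0.75, 1.75, 0.5.
f(-2.5) = -9, f(-1.75) = -4.875, f(-1.25) = -3.375, f(0.5) = -6, f(1.25) = -10.875, f(3) = -31, f(3.5) = -39.
On each subinterval the trapezoid contributes (Δx_i/2)·[f(x_{i-1}) + f(x_i)].
Sum = -75.9375.

-75.9375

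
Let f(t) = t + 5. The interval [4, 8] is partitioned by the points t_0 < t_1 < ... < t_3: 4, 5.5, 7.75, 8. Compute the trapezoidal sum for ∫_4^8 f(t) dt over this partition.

Subinterval widths: 1.5, 2.25, 0.25.
f(4) = 9, f(5.5) = 10.5, f(7.75) = 12.75, f(8) = 13.
On each subinterval the trapezoid contributes (Δt_i/2)·[f(t_{i-1}) + f(t_i)].
Sum = 44.

44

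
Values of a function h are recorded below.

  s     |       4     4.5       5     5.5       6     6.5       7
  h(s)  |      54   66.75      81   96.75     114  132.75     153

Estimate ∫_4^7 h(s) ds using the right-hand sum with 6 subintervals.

Δs = 0.5.
Sum = 0.5·[66.75 + 81 + 96.75 + 114 + 132.75 + 153] = 322.125.

322.125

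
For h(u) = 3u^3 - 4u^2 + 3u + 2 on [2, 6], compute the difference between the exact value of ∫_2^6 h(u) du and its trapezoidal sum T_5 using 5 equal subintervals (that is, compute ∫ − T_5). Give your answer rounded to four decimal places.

Exact integral: ∫_2^6 h(u) du ≈ 738.666667.
T_5 = 752.32.
Error ≈ 738.666667 − 752.32 ≈ -13.6533.

-13.6533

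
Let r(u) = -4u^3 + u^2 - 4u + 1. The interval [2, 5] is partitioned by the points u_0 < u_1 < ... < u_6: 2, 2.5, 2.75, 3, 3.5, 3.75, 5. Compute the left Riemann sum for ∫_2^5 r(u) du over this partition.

-416.875

Subinterval widths: 0.5, 0.25, 0.25, 0.5, 0.25, 1.25.
Left endpoints: 2, 2.5, 2.75, 3, 3.5, 3.75.
r(2) = -35, r(2.5) = -65.25, r(2.75) = -85.625, r(3) = -110, r(3.5) = -172.25, r(3.75) = -210.875.
Sum = Σ Δu_i · r(u_i).
Sum = -416.875.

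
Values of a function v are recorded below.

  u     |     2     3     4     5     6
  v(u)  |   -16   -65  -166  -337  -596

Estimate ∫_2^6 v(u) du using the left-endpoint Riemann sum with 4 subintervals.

Δu = 1.
Sum = 1·[(-16) + (-65) + (-166) + (-337)] = -584.

-584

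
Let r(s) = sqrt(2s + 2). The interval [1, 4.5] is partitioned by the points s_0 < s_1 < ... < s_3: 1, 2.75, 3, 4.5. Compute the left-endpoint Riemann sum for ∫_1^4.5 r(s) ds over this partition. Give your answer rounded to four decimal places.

8.4273

Subinterval widths: 1.75, 0.25, 1.5.
Left endpoints: 1, 2.75, 3.
r(1) ≈ 2.0000, r(2.75) ≈ 2.7386, r(3) ≈ 2.8284.
Sum = Σ Δs_i · r(s_i).
Sum ≈ 8.4273.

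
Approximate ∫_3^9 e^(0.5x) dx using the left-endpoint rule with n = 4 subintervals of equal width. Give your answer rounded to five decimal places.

Δx = (9 − 3)/4 = 1.5.
Left endpoints: 3, 4.5, 6, 7.5.
f(3) ≈ 4.48169, f(4.5) ≈ 9.48774, f(6) ≈ 20.08554, f(7.5) ≈ 42.52108.
Sum = Δx · [f(3) + f(4.5) + f(6) + f(7.5)].
Sum ≈ 114.86407.

114.86407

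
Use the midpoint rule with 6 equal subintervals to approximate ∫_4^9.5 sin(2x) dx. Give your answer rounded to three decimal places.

Δx = (9.5 − 4)/6 = 11/12.
Midpoints: 107/24, 5.375, 151/24, 173/24, 8.125, 217/24.
f(107/24) ≈ 0.487, f(5.375) ≈ -0.970, f(151/24) ≈ 0.017, f(173/24) ≈ 0.961, f(8.125) ≈ -0.516, f(217/24) ≈ -0.693.
Sum = Δx · [f(107/24) + f(5.375) + f(151/24) + ...].
Sum ≈ -0.655.

-0.655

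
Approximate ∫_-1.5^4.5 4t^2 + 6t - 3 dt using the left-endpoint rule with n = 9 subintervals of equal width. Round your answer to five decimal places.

Δt = (4.5 − (-1.5))/9 = 2/3.
Left endpoints: -1.5, -5/6, -1/6, 0.5, 7/6, 11/6, 2.5, 19/6, 23/6.
f(-1.5) = -3, f(-5/6) = -47/9, f(-1/6) = -35/9, f(0.5) = 1, f(7/6) = 85/9, f(11/6) = 193/9, f(2.5) = 37, f(19/6) = 505/9, f(23/6) = 709/9.
Sum = Δt · [f(-1.5) + f(-5/6) + f(-1/6) + ...].
Sum ≈ 127.77778.

127.77778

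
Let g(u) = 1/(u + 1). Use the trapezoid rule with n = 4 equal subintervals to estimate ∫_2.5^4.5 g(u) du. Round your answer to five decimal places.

Δu = (4.5 − 2.5)/4 = 0.5.
g(2.5) = 2/7, g(3) = 0.25, g(3.5) = 2/9, g(4) = 0.2, g(4.5) = 2/11.
T_4 = (Δu/2)·[g(u_0) + 2g(u_1) + 2g(u_2) + 2g(u_3) + g(u_4)].
Sum ≈ 0.45299.

0.45299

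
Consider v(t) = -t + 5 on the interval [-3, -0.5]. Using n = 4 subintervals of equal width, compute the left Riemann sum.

17.65625

Δt = (-0.5 − (-3))/4 = 0.625.
Left endpoints: -3, -2.375, -1.75, -1.125.
v(-3) = 8, v(-2.375) = 7.375, v(-1.75) = 6.75, v(-1.125) = 6.125.
Sum = Δt · [v(-3) + v(-2.375) + v(-1.75) + v(-1.125)].
Sum = 17.65625.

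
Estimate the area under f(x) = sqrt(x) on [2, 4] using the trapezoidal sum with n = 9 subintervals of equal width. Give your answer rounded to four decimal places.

3.4473

Δx = (4 − 2)/9 = 2/9.
f(2) ≈ 1.4142, f(20/9) ≈ 1.4907, f(22/9) ≈ 1.5635, f(8/3) ≈ 1.6330, f(26/9) ≈ 1.6997, f(28/9) ≈ 1.7638, f(10/3) ≈ 1.8257, f(32/9) ≈ 1.8856, f(34/9) ≈ 1.9437, f(4) ≈ 2.0000.
T_9 = (Δx/2)·[f(x_0) + 2f(x_1) + ... + 2f(x_{8}) + f(x_9)].
Sum ≈ 3.4473.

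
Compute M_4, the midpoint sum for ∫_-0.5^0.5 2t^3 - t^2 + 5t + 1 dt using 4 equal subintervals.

0.921875

Δt = (0.5 − (-0.5))/4 = 0.25.
Midpoints: -0.375, -0.125, 0.125, 0.375.
f(-0.375) = -1.12109375, f(-0.125) = 0.35546875, f(0.125) = 1.61328125, f(0.375) = 2.83984375.
Sum = Δt · [f(-0.375) + f(-0.125) + f(0.125) + f(0.375)].
Sum = 0.921875.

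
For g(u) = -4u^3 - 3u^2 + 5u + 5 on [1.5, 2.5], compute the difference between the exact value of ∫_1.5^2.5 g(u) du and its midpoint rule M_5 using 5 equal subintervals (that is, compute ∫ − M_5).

-0.09

Exact integral: ∫_1.5^2.5 g(u) du = -31.25.
M_5 = -31.16.
Error = -31.25 − (-31.16) = -0.09.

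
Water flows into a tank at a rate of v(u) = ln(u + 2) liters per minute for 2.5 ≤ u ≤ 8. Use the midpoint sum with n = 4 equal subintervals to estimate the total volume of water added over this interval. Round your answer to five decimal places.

10.76705

Δu = (8 − 2.5)/4 = 1.375.
Midpoints: 3.1875, 4.5625, 5.9375, 7.3125.
v(3.1875) ≈ 1.64625, v(4.5625) ≈ 1.88137, v(5.9375) ≈ 2.07160, v(7.3125) ≈ 2.23136.
Sum = Δu · [v(3.1875) + v(4.5625) + v(5.9375) + v(7.3125)].
Sum ≈ 10.76705.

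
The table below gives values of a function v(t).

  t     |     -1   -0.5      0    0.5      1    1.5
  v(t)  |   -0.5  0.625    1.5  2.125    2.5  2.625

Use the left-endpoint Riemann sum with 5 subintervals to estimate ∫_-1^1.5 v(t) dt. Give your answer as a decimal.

Δt = 0.5.
Sum = 0.5·[(-0.5) + 0.625 + 1.5 + 2.125 + 2.5] = 3.125.

3.125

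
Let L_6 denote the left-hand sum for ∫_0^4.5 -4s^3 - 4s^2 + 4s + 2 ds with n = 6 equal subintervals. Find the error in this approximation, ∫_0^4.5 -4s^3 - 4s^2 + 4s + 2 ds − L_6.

Exact integral: ∫_0^4.5 f(s) ds = -482.0625.
L_6 = -334.828125.
Error = -482.0625 − (-334.828125) = -147.234375.

-147.234375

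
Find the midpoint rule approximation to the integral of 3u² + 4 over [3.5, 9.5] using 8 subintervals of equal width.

Δu = (9.5 − 3.5)/8 = 0.75.
Midpoints: 3.875, 4.625, 5.375, 6.125, 6.875, 7.625, 8.375, 9.125.
f(3.875) = 49.046875, f(4.625) = 68.171875, f(5.375) = 90.671875, f(6.125) = 116.546875, f(6.875) = 145.796875, f(7.625) = 178.421875, f(8.375) = 214.421875, f(9.125) = 253.796875.
Sum = Δu · [f(3.875) + f(4.625) + f(5.375) + ...].
Sum = 837.65625.

837.65625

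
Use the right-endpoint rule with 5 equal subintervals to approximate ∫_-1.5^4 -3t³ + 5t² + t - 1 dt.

Δt = (4 − (-1.5))/5 = 1.1.
Right endpoints: -0.4, 0.7, 1.8, 2.9, 4.
f(-0.4) = -0.408, f(0.7) = 1.121, f(1.8) = -0.496, f(2.9) = -29.217, f(4) = -109.
Sum = Δt · [f(-0.4) + f(0.7) + f(1.8) + f(2.9) + f(4)].
Sum = -151.8.

-151.8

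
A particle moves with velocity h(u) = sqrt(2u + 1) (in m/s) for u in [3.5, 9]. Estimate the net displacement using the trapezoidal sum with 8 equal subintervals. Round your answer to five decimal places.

20.05900

Δu = (9 − 3.5)/8 = 0.6875.
h(3.5) ≈ 2.82843, h(4.1875) ≈ 3.06186, h(4.875) ≈ 3.27872, h(5.5625) ≈ 3.48210, h(6.25) ≈ 3.67423, h(6.9375) ≈ 3.85681, h(7.625) ≈ 4.03113, h(8.3125) ≈ 4.19821, h(9) ≈ 4.35890.
T_8 = (Δu/2)·[h(u_0) + 2h(u_1) + ... + 2h(u_{7}) + h(u_8)].
Sum ≈ 20.05900.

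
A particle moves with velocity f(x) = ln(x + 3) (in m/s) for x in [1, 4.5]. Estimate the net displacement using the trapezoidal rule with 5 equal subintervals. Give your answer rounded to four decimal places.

Δx = (4.5 − 1)/5 = 0.7.
f(1) ≈ 1.3863, f(1.7) ≈ 1.5476, f(2.4) ≈ 1.6864, f(3.1) ≈ 1.8083, f(3.8) ≈ 1.9169, f(4.5) ≈ 2.0149.
T_5 = (Δx/2)·[f(x_0) + 2f(x_1) + ... + 2f(x_{4}) + f(x_5)].
Sum ≈ 6.0618.

6.0618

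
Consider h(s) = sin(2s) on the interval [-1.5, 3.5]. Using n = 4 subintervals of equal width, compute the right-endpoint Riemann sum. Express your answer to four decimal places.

0.1367

Δs = (3.5 − (-1.5))/4 = 1.25.
Right endpoints: -0.25, 1, 2.25, 3.5.
h(-0.25) ≈ -0.4794, h(1) ≈ 0.9093, h(2.25) ≈ -0.9775, h(3.5) ≈ 0.6570.
Sum = Δs · [h(-0.25) + h(1) + h(2.25) + h(3.5)].
Sum ≈ 0.1367.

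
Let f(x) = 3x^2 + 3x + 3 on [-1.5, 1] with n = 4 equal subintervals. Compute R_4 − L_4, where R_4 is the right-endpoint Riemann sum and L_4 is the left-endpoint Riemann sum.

R_4 = 11.66015625.
L_4 = 9.31640625.
R_4 − L_4 = 2.34375.

2.34375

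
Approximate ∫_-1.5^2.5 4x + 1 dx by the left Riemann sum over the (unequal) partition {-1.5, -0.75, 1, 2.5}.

0.25

Subinterval widths: 0.75, 1.75, 1.5.
Left endpoints: -1.5, -0.75, 1.
f(-1.5) = -5, f(-0.75) = -2, f(1) = 5.
Sum = Σ Δx_i · f(x_i).
Sum = 0.25.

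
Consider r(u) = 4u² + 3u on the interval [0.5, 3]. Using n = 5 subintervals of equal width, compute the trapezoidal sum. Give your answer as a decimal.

Δu = (3 − 0.5)/5 = 0.5.
r(0.5) = 2.5, r(1) = 7, r(1.5) = 13.5, r(2) = 22, r(2.5) = 32.5, r(3) = 45.
T_5 = (Δu/2)·[r(u_0) + 2r(u_1) + ... + 2r(u_{4}) + r(u_5)].
Sum = 49.375.

49.375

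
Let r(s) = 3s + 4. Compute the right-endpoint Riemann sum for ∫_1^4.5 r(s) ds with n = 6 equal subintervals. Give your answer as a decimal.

45.9375

Δs = (4.5 − 1)/6 = 7/12.
Right endpoints: 19/12, 13/6, 2.75, 10/3, 47/12, 4.5.
r(19/12) = 8.75, r(13/6) = 10.5, r(2.75) = 12.25, r(10/3) = 14, r(47/12) = 15.75, r(4.5) = 17.5.
Sum = Δs · [r(19/12) + r(13/6) + r(2.75) + ...].
Sum = 45.9375.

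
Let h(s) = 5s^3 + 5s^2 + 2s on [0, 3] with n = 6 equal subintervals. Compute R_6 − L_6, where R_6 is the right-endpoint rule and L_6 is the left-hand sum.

R_6 = 205.1875.
L_6 = 112.1875.
R_6 − L_6 = 93.

93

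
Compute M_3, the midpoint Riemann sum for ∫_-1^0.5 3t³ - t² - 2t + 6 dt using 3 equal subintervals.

8.7734375

Δt = (0.5 − (-1))/3 = 0.5.
Midpoints: -0.75, -0.25, 0.25.
f(-0.75) = 5.671875, f(-0.25) = 6.390625, f(0.25) = 5.484375.
Sum = Δt · [f(-0.75) + f(-0.25) + f(0.25)].
Sum = 8.7734375.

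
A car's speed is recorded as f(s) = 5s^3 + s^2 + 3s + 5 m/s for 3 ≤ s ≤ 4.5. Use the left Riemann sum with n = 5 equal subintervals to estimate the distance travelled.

Δs = (4.5 − 3)/5 = 0.3.
Left endpoints: 3, 3.3, 3.6, 3.9, 4.2.
f(3) = 158, f(3.3) = 205.475, f(3.6) = 262.04, f(3.9) = 328.505, f(4.2) = 405.68.
Sum = Δs · [f(3) + f(3.3) + f(3.6) + f(3.9) + f(4.2)].
Sum = 407.91.

407.91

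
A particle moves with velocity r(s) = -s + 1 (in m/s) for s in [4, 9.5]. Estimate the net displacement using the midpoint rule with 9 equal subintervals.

-31.625

Δs = (9.5 − 4)/9 = 11/18.
Midpoints: 155/36, 59/12, 199/36, 221/36, 6.75, 265/36, 287/36, 103/12, 331/36.
r(155/36) = -119/36, r(59/12) = -47/12, r(199/36) = -163/36, r(221/36) = -185/36, r(6.75) = -5.75, r(265/36) = -229/36, r(287/36) = -251/36, r(103/12) = -91/12, r(331/36) = -295/36.
Sum = Δs · [r(155/36) + r(59/12) + r(199/36) + ...].
Sum = -31.625.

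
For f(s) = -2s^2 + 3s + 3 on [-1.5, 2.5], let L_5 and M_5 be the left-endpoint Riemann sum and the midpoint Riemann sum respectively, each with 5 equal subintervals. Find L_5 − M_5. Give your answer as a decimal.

L_5 = 2.88.
M_5 = 5.76.
L_5 − M_5 = -2.88.

-2.88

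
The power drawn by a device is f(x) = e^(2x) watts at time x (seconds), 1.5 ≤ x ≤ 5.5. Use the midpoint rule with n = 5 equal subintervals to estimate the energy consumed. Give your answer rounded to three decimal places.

26958.069

Δx = (5.5 − 1.5)/5 = 0.8.
Midpoints: 1.9, 2.7, 3.5, 4.3, 5.1.
f(1.9) ≈ 44.701, f(2.7) ≈ 221.406, f(3.5) ≈ 1096.633, f(4.3) ≈ 5431.660, f(5.1) ≈ 26903.186.
Sum = Δx · [f(1.9) + f(2.7) + f(3.5) + f(4.3) + f(5.1)].
Sum ≈ 26958.069.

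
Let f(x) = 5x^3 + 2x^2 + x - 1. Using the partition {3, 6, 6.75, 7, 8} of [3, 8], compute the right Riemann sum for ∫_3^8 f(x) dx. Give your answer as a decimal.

7846.70703125

Subinterval widths: 3, 0.75, 0.25, 1.
Right endpoints: 6, 6.75, 7, 8.
f(6) = 1157, f(6.75) = 1634.609375, f(7) = 1819, f(8) = 2695.
Sum = Σ Δx_i · f(x_i).
Sum = 7846.70703125.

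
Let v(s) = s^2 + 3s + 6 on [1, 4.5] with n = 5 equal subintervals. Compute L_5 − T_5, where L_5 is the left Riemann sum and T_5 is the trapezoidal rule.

L_5 = 69.79.
T_5 = 80.2025.
L_5 − T_5 = -10.4125.

-10.4125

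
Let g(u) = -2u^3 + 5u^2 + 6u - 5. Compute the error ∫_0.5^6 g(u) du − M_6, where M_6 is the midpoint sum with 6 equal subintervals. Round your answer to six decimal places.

Exact integral: ∫_0.5^6 g(u) du ≈ -208.42708333.
M_6 ≈ -202.84273727.
Error ≈ -208.42708333 − (-202.84273727) ≈ -5.584346.

-5.584346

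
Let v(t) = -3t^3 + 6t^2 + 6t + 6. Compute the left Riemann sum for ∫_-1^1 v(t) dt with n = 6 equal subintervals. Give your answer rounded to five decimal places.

Δt = (1 − (-1))/6 = 1/3.
Left endpoints: -1, -2/3, -1/3, 0, 1/3, 2/3.
v(-1) = 9, v(-2/3) = 50/9, v(-1/3) = 43/9, v(0) = 6, v(1/3) = 77/9, v(2/3) = 106/9.
Sum = Δt · [v(-1) + v(-2/3) + v(-1/3) + ...].
Sum ≈ 15.22222.

15.22222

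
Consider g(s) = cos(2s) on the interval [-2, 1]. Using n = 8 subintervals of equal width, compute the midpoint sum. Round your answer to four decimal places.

Δs = (1 − (-2))/8 = 0.375.
Midpoints: -1.8125, -1.4375, -1.0625, -0.6875, -0.3125, 0.0625, 0.4375, 0.8125.
g(-1.8125) ≈ -0.8854, g(-1.4375) ≈ -0.9647, g(-1.0625) ≈ -0.5263, g(-0.6875) ≈ 0.1945, g(-0.3125) ≈ 0.8110, g(0.0625) ≈ 0.9922, g(0.4375) ≈ 0.6410, g(0.8125) ≈ -0.0542.
Sum = Δs · [g(-1.8125) + g(-1.4375) + g(-1.0625) + ...].
Sum ≈ 0.0781.

0.0781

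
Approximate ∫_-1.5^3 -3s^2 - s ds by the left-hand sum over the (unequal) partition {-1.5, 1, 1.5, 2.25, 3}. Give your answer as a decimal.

Subinterval widths: 2.5, 0.5, 0.75, 0.75.
Left endpoints: -1.5, 1, 1.5, 2.25.
f(-1.5) = -5.25, f(1) = -4, f(1.5) = -8.25, f(2.25) = -17.4375.
Sum = Σ Δs_i · f(s_i).
Sum = -34.390625.

-34.390625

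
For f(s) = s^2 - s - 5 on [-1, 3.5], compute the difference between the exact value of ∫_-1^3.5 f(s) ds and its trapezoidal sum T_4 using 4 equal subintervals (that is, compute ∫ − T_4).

Exact integral: ∫_-1^3.5 f(s) ds = -13.5.
T_4 = -12.55078125.
Error = -13.5 − (-12.55078125) = -0.94921875.

-0.94921875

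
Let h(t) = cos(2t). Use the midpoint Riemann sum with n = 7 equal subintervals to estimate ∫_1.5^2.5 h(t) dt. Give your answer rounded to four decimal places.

Δt = (2.5 − 1.5)/7 = 1/7.
Midpoints: 11/7, 12/7, 13/7, 2, 15/7, 16/7, 17/7.
h(11/7) ≈ -1.0000, h(12/7) ≈ -0.9591, h(13/7) ≈ -0.8404, h(2) ≈ -0.6536, h(15/7) ≈ -0.4138, h(16/7) ≈ -0.1405, h(17/7) ≈ 0.1442.
Sum = Δt · [h(11/7) + h(12/7) + h(13/7) + ...].
Sum ≈ -0.5519.

-0.5519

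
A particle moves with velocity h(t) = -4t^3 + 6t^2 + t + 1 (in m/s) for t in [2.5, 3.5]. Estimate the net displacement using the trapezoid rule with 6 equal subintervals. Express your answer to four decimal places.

-52.6389

Δt = (3.5 − 2.5)/6 = 1/6.
h(2.5) = -21.5, h(8/3) = -797/27, h(17/6) = -2105/54, h(3) = -50, h(19/6) = -3385/54, h(10/3) = -2083/27, h(3.5) = -93.5.
T_6 = (Δt/2)·[h(t_0) + 2h(t_1) + ... + 2h(t_{5}) + h(t_6)].
Sum ≈ -52.6389.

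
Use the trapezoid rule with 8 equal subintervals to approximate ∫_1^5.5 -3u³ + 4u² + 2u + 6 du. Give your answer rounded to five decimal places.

Δu = (5.5 − 1)/8 = 0.5625.
f(1) = 9, f(1.5625) = 30501/4096, f(2.125) = -243/512, f(2.6875) = -73593/4096, f(3.25) = -48.234375, f(3.8125) = -386991/4096, f(4.375) = -81873/512, f(4.9375) = -1014669/4096, f(5.5) = -361.125.
T_8 = (Δu/2)·[f(u_0) + 2f(u_1) + ... + 2f(u_{7}) + f(u_8)].
Sum ≈ -414.78882.

-414.78882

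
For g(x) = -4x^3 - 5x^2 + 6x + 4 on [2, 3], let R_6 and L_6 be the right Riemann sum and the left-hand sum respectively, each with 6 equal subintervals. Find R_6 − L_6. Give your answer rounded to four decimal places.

-15.8333

R_6 ≈ -85.745370.
L_6 ≈ -69.912037.
R_6 − L_6 ≈ -15.8333.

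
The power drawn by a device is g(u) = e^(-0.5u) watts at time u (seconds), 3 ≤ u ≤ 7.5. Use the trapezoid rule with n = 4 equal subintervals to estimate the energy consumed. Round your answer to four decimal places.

Δu = (7.5 − 3)/4 = 1.125.
g(3) ≈ 0.2231, g(4.125) ≈ 0.1271, g(5.25) ≈ 0.0724, g(6.375) ≈ 0.0413, g(7.5) ≈ 0.0235.
T_4 = (Δu/2)·[g(u_0) + 2g(u_1) + 2g(u_2) + 2g(u_3) + g(u_4)].
Sum ≈ 0.4097.

0.4097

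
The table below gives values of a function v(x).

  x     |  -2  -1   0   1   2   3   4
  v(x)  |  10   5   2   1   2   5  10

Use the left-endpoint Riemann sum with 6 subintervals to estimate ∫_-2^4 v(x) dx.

25

Δx = 1.
Sum = 1·[10 + 5 + 2 + 1 + 2 + 5] = 25.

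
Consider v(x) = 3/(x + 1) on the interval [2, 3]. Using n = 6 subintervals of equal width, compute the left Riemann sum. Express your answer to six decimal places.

Δx = (3 − 2)/6 = 1/6.
Left endpoints: 2, 13/6, 7/3, 2.5, 8/3, 17/6.
v(2) = 1, v(13/6) = 18/19, v(7/3) = 0.9, v(2.5) = 6/7, v(8/3) = 9/11, v(17/6) = 18/23.
Sum = Δx · [v(2) + v(13/6) + v(7/3) + ...].
Sum ≈ 0.884217.

0.884217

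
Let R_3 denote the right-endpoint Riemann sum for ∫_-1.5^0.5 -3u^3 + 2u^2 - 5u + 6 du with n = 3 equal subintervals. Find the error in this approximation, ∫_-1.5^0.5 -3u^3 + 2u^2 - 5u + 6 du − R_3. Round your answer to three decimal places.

Exact integral: ∫_-1.5^0.5 f(u) du ≈ 23.08333.
R_3 ≈ 15.87963.
Error ≈ 23.08333 − 15.87963 ≈ 7.204.

7.204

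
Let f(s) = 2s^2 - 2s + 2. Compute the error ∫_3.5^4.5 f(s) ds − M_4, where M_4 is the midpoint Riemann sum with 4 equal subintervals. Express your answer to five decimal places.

Exact integral: ∫_3.5^4.5 f(s) ds ≈ 26.1666667.
M_4 = 26.15625.
Error ≈ 26.1666667 − 26.15625 ≈ 0.01042.

0.01042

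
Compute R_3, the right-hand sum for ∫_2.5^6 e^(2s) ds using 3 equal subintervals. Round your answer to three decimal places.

Δs = (6 − 2.5)/3 = 7/6.
Right endpoints: 11/3, 29/6, 6.
f(11/3) ≈ 1530.475, f(29/6) ≈ 15782.652, f(6) ≈ 162754.791.
Sum = Δs · [f(11/3) + f(29/6) + f(6)].
Sum ≈ 210079.238.

210079.238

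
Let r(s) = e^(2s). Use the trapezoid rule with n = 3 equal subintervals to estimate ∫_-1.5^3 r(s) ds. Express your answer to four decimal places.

334.2372

Δs = (3 − (-1.5))/3 = 1.5.
r(-1.5) ≈ 0.0498, r(0) ≈ 1.0000, r(1.5) ≈ 20.0855, r(3) ≈ 403.4288.
T_3 = (Δs/2)·[r(s_0) + 2r(s_1) + 2r(s_2) + r(s_3)].
Sum ≈ 334.2372.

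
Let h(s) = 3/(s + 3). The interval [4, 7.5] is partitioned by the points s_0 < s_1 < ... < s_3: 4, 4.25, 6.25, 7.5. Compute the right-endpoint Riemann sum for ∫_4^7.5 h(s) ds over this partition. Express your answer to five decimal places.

1.10924

Subinterval widths: 0.25, 2, 1.25.
Right endpoints: 4.25, 6.25, 7.5.
h(4.25) = 12/29, h(6.25) = 12/37, h(7.5) = 2/7.
Sum = Σ Δs_i · h(s_i).
Sum ≈ 1.10924.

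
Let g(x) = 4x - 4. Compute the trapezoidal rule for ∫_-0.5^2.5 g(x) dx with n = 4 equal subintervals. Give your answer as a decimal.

Δx = (2.5 − (-0.5))/4 = 0.75.
g(-0.5) = -6, g(0.25) = -3, g(1) = 0, g(1.75) = 3, g(2.5) = 6.
T_4 = (Δx/2)·[g(x_0) + 2g(x_1) + 2g(x_2) + 2g(x_3) + g(x_4)].
Sum = 0.

0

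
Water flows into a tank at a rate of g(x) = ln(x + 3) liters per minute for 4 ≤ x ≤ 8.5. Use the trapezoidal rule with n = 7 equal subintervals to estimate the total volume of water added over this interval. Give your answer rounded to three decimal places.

9.964

Δx = (8.5 − 4)/7 = 9/14.
g(4) ≈ 1.946, g(65/14) ≈ 2.034, g(37/7) ≈ 2.115, g(83/14) ≈ 2.189, g(46/7) ≈ 2.259, g(101/14) ≈ 2.324, g(55/7) ≈ 2.385, g(8.5) ≈ 2.442.
T_7 = (Δx/2)·[g(x_0) + 2g(x_1) + ... + 2g(x_{6}) + g(x_7)].
Sum ≈ 9.964.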